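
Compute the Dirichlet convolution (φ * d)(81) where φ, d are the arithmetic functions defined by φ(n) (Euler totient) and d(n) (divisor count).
(φ * d)(81) = 121

Divisors of 81: [1, 3, 9, 27, 81]. For each d | 81:
  d = 1: φ(1) · d(81/1) = 1 · 5 = 5
  d = 3: φ(3) · d(81/3) = 2 · 4 = 8
  d = 9: φ(9) · d(81/9) = 6 · 3 = 18
  d = 27: φ(27) · d(81/27) = 18 · 2 = 36
  d = 81: φ(81) · d(81/81) = 54 · 1 = 54
Summing: (φ * d)(81) = 5 + 8 + 18 + 36 + 54 = 121.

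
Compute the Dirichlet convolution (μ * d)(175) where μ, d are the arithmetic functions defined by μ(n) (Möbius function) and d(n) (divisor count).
(μ * d)(175) = 1

Divisors of 175: [1, 5, 7, 25, 35, 175]. For each d | 175:
  d = 1: μ(1) · d(175/1) = 1 · 6 = 6
  d = 5: μ(5) · d(175/5) = -1 · 4 = -4
  d = 7: μ(7) · d(175/7) = -1 · 3 = -3
  d = 25: μ(25) · d(175/25) = 0 · 2 = 0
  d = 35: μ(35) · d(175/35) = 1 · 2 = 2
  d = 175: μ(175) · d(175/175) = 0 · 1 = 0
Summing: (μ * d)(175) = 6 + -4 + -3 + 0 + 2 + 0 = 1.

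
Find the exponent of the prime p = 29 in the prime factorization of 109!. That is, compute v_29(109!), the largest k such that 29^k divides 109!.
v_29(109!) = 3

Legendre's formula: v_p(n!) = Σ_{k ≥ 1} ⌊n / p^k⌋. For p = 29, n = 109, the terms are:
  ⌊109/29^1⌋ = ⌊109/29⌋ = 3
(the next term ⌊109/29^2⌋ = 0, terminating the sum). Summing: v_29(109!) = 3 = 3.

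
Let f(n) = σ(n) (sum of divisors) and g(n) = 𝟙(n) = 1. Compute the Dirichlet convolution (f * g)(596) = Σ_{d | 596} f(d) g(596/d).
(σ * 𝟙)(596) = 1661

Divisors of 596: [1, 2, 4, 149, 298, 596]. For each d | 596:
  d = 1: σ(1) · 𝟙(596/1) = 1 · 1 = 1
  d = 2: σ(2) · 𝟙(596/2) = 3 · 1 = 3
  d = 4: σ(4) · 𝟙(596/4) = 7 · 1 = 7
  d = 149: σ(149) · 𝟙(596/149) = 150 · 1 = 150
  d = 298: σ(298) · 𝟙(596/298) = 450 · 1 = 450
  d = 596: σ(596) · 𝟙(596/596) = 1050 · 1 = 1050
Summing: (σ * 𝟙)(596) = 1 + 3 + 7 + 150 + 450 + 1050 = 1661.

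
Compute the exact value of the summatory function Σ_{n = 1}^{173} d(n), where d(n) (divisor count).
Σ_{n ≤ 173} d(n) = 919

Compute d(n) for each 1 ≤ n ≤ 173: d(1) = 1, d(2) = 2, d(3) = 2, d(4) = 3, d(5) = 2, d(6) = 4, d(7) = 2, d(8) = 4, d(9) = 3, d(10) = 4, d(11) = 2, d(12) = 6, d(13) = 2, d(14) = 4, d(15) = 4, d(16) = 5, d(17) = 2, d(18) = 6, d(19) = 2, d(20) = 6, d(21) = 4, d(22) = 4, d(23) = 2, d(24) = 8, d(25) = 3, d(26) = 4, d(27) = 4, d(28) = 6, d(29) = 2, d(30) = 8, d(31) = 2, d(32) = 6, d(33) = 4, d(34) = 4, d(35) = 4, d(36) = 9, d(37) = 2, d(38) = 4, d(39) = 4, d(40) = 8, d(41) = 2, d(42) = 8, d(43) = 2, d(44) = 6, d(45) = 6, d(46) = 4, d(47) = 2, d(48) = 10, d(49) = 3, d(50) = 6, d(51) = 4, d(52) = 6, d(53) = 2, d(54) = 8, d(55) = 4, d(56) = 8, d(57) = 4, d(58) = 4, d(59) = 2, d(60) = 12, d(61) = 2, d(62) = 4, d(63) = 6, d(64) = 7, d(65) = 4, d(66) = 8, d(67) = 2, d(68) = 6, d(69) = 4, d(70) = 8, d(71) = 2, d(72) = 12, d(73) = 2, d(74) = 4, d(75) = 6, d(76) = 6, d(77) = 4, d(78) = 8, d(79) = 2, d(80) = 10, d(81) = 5, d(82) = 4, d(83) = 2, d(84) = 12, d(85) = 4, d(86) = 4, d(87) = 4, d(88) = 8, d(89) = 2, d(90) = 12, d(91) = 4, d(92) = 6, d(93) = 4, d(94) = 4, d(95) = 4, d(96) = 12, d(97) = 2, d(98) = 6, d(99) = 6, d(100) = 9, d(101) = 2, d(102) = 8, d(103) = 2, d(104) = 8, d(105) = 8, d(106) = 4, d(107) = 2, d(108) = 12, d(109) = 2, d(110) = 8, d(111) = 4, d(112) = 10, d(113) = 2, d(114) = 8, d(115) = 4, d(116) = 6, d(117) = 6, d(118) = 4, d(119) = 4, d(120) = 16, d(121) = 3, d(122) = 4, d(123) = 4, d(124) = 6, d(125) = 4, d(126) = 12, d(127) = 2, d(128) = 8, d(129) = 4, d(130) = 8, d(131) = 2, d(132) = 12, d(133) = 4, d(134) = 4, d(135) = 8, d(136) = 8, d(137) = 2, d(138) = 8, d(139) = 2, d(140) = 12, d(141) = 4, d(142) = 4, d(143) = 4, d(144) = 15, d(145) = 4, d(146) = 4, d(147) = 6, d(148) = 6, d(149) = 2, d(150) = 12, d(151) = 2, d(152) = 8, d(153) = 6, d(154) = 8, d(155) = 4, d(156) = 12, d(157) = 2, d(158) = 4, d(159) = 4, d(160) = 12, d(161) = 4, d(162) = 10, d(163) = 2, d(164) = 6, d(165) = 8, d(166) = 4, d(167) = 2, d(168) = 16, d(169) = 3, d(170) = 8, d(171) = 6, d(172) = 6, d(173) = 2. Summing all 173 values: 919. (Dirichlet's divisor formula: Σ_{n ≤ x} d(n) = x ln(x) + (2γ − 1) x + O(√x). For x = 173, the asymptotic estimate is ≈ 918.24.)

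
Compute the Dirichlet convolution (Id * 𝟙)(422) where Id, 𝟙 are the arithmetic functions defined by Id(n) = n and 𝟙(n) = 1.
(Id * 𝟙)(422) = 636

Divisors of 422: [1, 2, 211, 422]. For each d | 422:
  d = 1: Id(1) · 𝟙(422/1) = 1 · 1 = 1
  d = 2: Id(2) · 𝟙(422/2) = 2 · 1 = 2
  d = 211: Id(211) · 𝟙(422/211) = 211 · 1 = 211
  d = 422: Id(422) · 𝟙(422/422) = 422 · 1 = 422
Summing: (Id * 𝟙)(422) = 1 + 2 + 211 + 422 = 636.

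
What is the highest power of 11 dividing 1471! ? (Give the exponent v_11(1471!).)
v_11(1471!) = 146

Legendre's formula: v_p(n!) = Σ_{k ≥ 1} ⌊n / p^k⌋. For p = 11, n = 1471, the terms are:
  ⌊1471/11^1⌋ = ⌊1471/11⌋ = 133
  ⌊1471/11^2⌋ = ⌊1471/121⌋ = 12
  ⌊1471/11^3⌋ = ⌊1471/1331⌋ = 1
(the next term ⌊1471/11^4⌋ = 0, terminating the sum). Summing: v_11(1471!) = 133 + 12 + 1 = 146.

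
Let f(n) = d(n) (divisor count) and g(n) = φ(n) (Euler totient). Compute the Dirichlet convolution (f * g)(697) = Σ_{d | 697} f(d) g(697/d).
(d * φ)(697) = 756

Divisors of 697: [1, 17, 41, 697]. For each d | 697:
  d = 1: d(1) · φ(697/1) = 1 · 640 = 640
  d = 17: d(17) · φ(697/17) = 2 · 40 = 80
  d = 41: d(41) · φ(697/41) = 2 · 16 = 32
  d = 697: d(697) · φ(697/697) = 4 · 1 = 4
Summing: (d * φ)(697) = 640 + 80 + 32 + 4 = 756.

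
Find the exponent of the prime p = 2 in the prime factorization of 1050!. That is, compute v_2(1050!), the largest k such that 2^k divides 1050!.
v_2(1050!) = 1046

Legendre's formula: v_p(n!) = Σ_{k ≥ 1} ⌊n / p^k⌋. For p = 2, n = 1050, the terms are:
  ⌊1050/2^1⌋ = ⌊1050/2⌋ = 525
  ⌊1050/2^2⌋ = ⌊1050/4⌋ = 262
  ⌊1050/2^3⌋ = ⌊1050/8⌋ = 131
  ⌊1050/2^4⌋ = ⌊1050/16⌋ = 65
  ⌊1050/2^5⌋ = ⌊1050/32⌋ = 32
  ⌊1050/2^6⌋ = ⌊1050/64⌋ = 16
  ⌊1050/2^7⌋ = ⌊1050/128⌋ = 8
  ⌊1050/2^8⌋ = ⌊1050/256⌋ = 4
  ⌊1050/2^9⌋ = ⌊1050/512⌋ = 2
  ⌊1050/2^10⌋ = ⌊1050/1024⌋ = 1
(the next term ⌊1050/2^11⌋ = 0, terminating the sum). Summing: v_2(1050!) = 525 + 262 + 131 + 65 + 32 + 16 + 8 + 4 + 2 + 1 = 1046.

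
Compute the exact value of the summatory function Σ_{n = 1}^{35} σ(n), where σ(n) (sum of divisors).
Σ_{n ≤ 35} σ(n) = 1007

Compute σ(n) for each 1 ≤ n ≤ 35: σ(1) = 1, σ(2) = 3, σ(3) = 4, σ(4) = 7, σ(5) = 6, σ(6) = 12, σ(7) = 8, σ(8) = 15, σ(9) = 13, σ(10) = 18, σ(11) = 12, σ(12) = 28, σ(13) = 14, σ(14) = 24, σ(15) = 24, σ(16) = 31, σ(17) = 18, σ(18) = 39, σ(19) = 20, σ(20) = 42, σ(21) = 32, σ(22) = 36, σ(23) = 24, σ(24) = 60, σ(25) = 31, σ(26) = 42, σ(27) = 40, σ(28) = 56, σ(29) = 30, σ(30) = 72, σ(31) = 32, σ(32) = 63, σ(33) = 48, σ(34) = 54, σ(35) = 48. Summing all 35 values: 1007. (Average order: Σ_{n ≤ x} σ(n) ~ (π²/12) x². For x = 35, (π²/12)·35² ≈ 1007.52.)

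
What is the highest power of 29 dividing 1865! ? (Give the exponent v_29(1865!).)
v_29(1865!) = 66

Legendre's formula: v_p(n!) = Σ_{k ≥ 1} ⌊n / p^k⌋. For p = 29, n = 1865, the terms are:
  ⌊1865/29^1⌋ = ⌊1865/29⌋ = 64
  ⌊1865/29^2⌋ = ⌊1865/841⌋ = 2
(the next term ⌊1865/29^3⌋ = 0, terminating the sum). Summing: v_29(1865!) = 64 + 2 = 66.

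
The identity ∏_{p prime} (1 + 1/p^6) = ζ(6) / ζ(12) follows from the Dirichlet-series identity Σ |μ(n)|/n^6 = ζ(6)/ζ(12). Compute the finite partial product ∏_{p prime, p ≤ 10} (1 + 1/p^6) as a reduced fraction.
∏ = 17446405561/17153224200

The primes p ≤ 10 are [2, 3, 5, 7]. For each, (1 + 1/p^6) = (p^6 + 1)/p^6. Multiplying these fractions over p ∈ [2, 3, 5, 7] gives 17446405561/17153224200. (In the limit P → ∞ this tends to ζ(6)/ζ(12).)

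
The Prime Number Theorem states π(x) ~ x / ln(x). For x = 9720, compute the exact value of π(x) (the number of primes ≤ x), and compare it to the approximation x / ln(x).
π(9720) = 1198;  x/ln(x) ≈ 1058.60;  relative error ≈ 11.64%.

Directly count primes up to 9720: π(9720) = 1198. The PNT approximation gives 9720/ln(9720) ≈ 9720/9.18194 ≈ 1058.60. Relative error (π(x) − x/ln(x)) / π(x) ≈ 11.64%; the approximation is known to undercount slightly (Li(x) is a better estimate).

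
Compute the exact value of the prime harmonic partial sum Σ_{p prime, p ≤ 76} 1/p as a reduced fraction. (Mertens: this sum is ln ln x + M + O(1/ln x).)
Σ 1/p = 71544353681891529224514036059/40729680599249024150621323470

π(76) = 21, so the primes ≤ 76 are [2, 3, 5, 7, 11, 13, 17, 19, 23, 29, 31, 37, 41, 43, 47, 53, 59, 61, 67, 71, 73]. Summing 1/p over these primes: 71544353681891529224514036059/40729680599249024150621323470 ≈ 1.7566. Mertens estimate ln ln(76) + 0.2615 ≈ 1.7272.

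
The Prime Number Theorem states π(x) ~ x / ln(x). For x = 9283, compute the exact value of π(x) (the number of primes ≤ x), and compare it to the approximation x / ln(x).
π(9283) = 1150;  x/ln(x) ≈ 1016.10;  relative error ≈ 11.64%.

Directly count primes up to 9283: π(9283) = 1150. The PNT approximation gives 9283/ln(9283) ≈ 9283/9.13594 ≈ 1016.10. Relative error (π(x) − x/ln(x)) / π(x) ≈ 11.64%; the approximation is known to undercount slightly (Li(x) is a better estimate).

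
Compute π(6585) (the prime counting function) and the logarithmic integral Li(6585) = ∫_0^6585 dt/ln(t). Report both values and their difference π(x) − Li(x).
π(6585) = 852;  Li(6585) ≈ 867.30;  π(x) − Li(x) ≈ -15.30.

Direct count of primes ≤ 6585 gives π(6585) = 852. Numerical evaluation of the logarithmic integral gives Li(6585) ≈ 867.30. The difference π(x) − Li(x) ≈ -15.30 is typically negative for small/moderate x (Li(x) overestimates), though Littlewood's theorem shows this sign changes infinitely often.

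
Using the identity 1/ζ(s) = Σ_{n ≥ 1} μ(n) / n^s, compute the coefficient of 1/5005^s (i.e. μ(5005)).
μ(5005) = 1

Factor n = 5005 = 5 · 7 · 11 · 13. μ(n) = 0 if any exponent ≥ 2 (not squarefree); otherwise μ(n) = (−1)^{ω(n)} where ω(n) is the number of distinct prime factors. Applying: μ(5005) = 1.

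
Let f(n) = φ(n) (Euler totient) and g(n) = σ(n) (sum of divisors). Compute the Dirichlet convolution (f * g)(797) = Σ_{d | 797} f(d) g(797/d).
(φ * σ)(797) = 1594

Divisors of 797: [1, 797]. For each d | 797:
  d = 1: φ(1) · σ(797/1) = 1 · 798 = 798
  d = 797: φ(797) · σ(797/797) = 796 · 1 = 796
Summing: (φ * σ)(797) = 798 + 796 = 1594.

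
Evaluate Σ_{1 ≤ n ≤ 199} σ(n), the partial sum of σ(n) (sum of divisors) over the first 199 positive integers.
Σ_{n ≤ 199} σ(n) = 32579

Compute σ(n) for each 1 ≤ n ≤ 199: σ(1) = 1, σ(2) = 3, σ(3) = 4, σ(4) = 7, σ(5) = 6, σ(6) = 12, σ(7) = 8, σ(8) = 15, σ(9) = 13, σ(10) = 18, σ(11) = 12, σ(12) = 28, σ(13) = 14, σ(14) = 24, σ(15) = 24, σ(16) = 31, σ(17) = 18, σ(18) = 39, σ(19) = 20, σ(20) = 42, σ(21) = 32, σ(22) = 36, σ(23) = 24, σ(24) = 60, σ(25) = 31, σ(26) = 42, σ(27) = 40, σ(28) = 56, σ(29) = 30, σ(30) = 72, σ(31) = 32, σ(32) = 63, σ(33) = 48, σ(34) = 54, σ(35) = 48, σ(36) = 91, σ(37) = 38, σ(38) = 60, σ(39) = 56, σ(40) = 90, σ(41) = 42, σ(42) = 96, σ(43) = 44, σ(44) = 84, σ(45) = 78, σ(46) = 72, σ(47) = 48, σ(48) = 124, σ(49) = 57, σ(50) = 93, σ(51) = 72, σ(52) = 98, σ(53) = 54, σ(54) = 120, σ(55) = 72, σ(56) = 120, σ(57) = 80, σ(58) = 90, σ(59) = 60, σ(60) = 168, σ(61) = 62, σ(62) = 96, σ(63) = 104, σ(64) = 127, σ(65) = 84, σ(66) = 144, σ(67) = 68, σ(68) = 126, σ(69) = 96, σ(70) = 144, σ(71) = 72, σ(72) = 195, σ(73) = 74, σ(74) = 114, σ(75) = 124, σ(76) = 140, σ(77) = 96, σ(78) = 168, σ(79) = 80, σ(80) = 186, σ(81) = 121, σ(82) = 126, σ(83) = 84, σ(84) = 224, σ(85) = 108, σ(86) = 132, σ(87) = 120, σ(88) = 180, σ(89) = 90, σ(90) = 234, σ(91) = 112, σ(92) = 168, σ(93) = 128, σ(94) = 144, σ(95) = 120, σ(96) = 252, σ(97) = 98, σ(98) = 171, σ(99) = 156, σ(100) = 217, σ(101) = 102, σ(102) = 216, σ(103) = 104, σ(104) = 210, σ(105) = 192, σ(106) = 162, σ(107) = 108, σ(108) = 280, σ(109) = 110, σ(110) = 216, σ(111) = 152, σ(112) = 248, σ(113) = 114, σ(114) = 240, σ(115) = 144, σ(116) = 210, σ(117) = 182, σ(118) = 180, σ(119) = 144, σ(120) = 360, σ(121) = 133, σ(122) = 186, σ(123) = 168, σ(124) = 224, σ(125) = 156, σ(126) = 312, σ(127) = 128, σ(128) = 255, σ(129) = 176, σ(130) = 252, σ(131) = 132, σ(132) = 336, σ(133) = 160, σ(134) = 204, σ(135) = 240, σ(136) = 270, σ(137) = 138, σ(138) = 288, σ(139) = 140, σ(140) = 336, σ(141) = 192, σ(142) = 216, σ(143) = 168, σ(144) = 403, σ(145) = 180, σ(146) = 222, σ(147) = 228, σ(148) = 266, σ(149) = 150, σ(150) = 372, σ(151) = 152, σ(152) = 300, σ(153) = 234, σ(154) = 288, σ(155) = 192, σ(156) = 392, σ(157) = 158, σ(158) = 240, σ(159) = 216, σ(160) = 378, σ(161) = 192, σ(162) = 363, σ(163) = 164, σ(164) = 294, σ(165) = 288, σ(166) = 252, σ(167) = 168, σ(168) = 480, σ(169) = 183, σ(170) = 324, σ(171) = 260, σ(172) = 308, σ(173) = 174, σ(174) = 360, σ(175) = 248, σ(176) = 372, σ(177) = 240, σ(178) = 270, σ(179) = 180, σ(180) = 546, σ(181) = 182, σ(182) = 336, σ(183) = 248, σ(184) = 360, σ(185) = 228, σ(186) = 384, σ(187) = 216, σ(188) = 336, σ(189) = 320, σ(190) = 360, σ(191) = 192, σ(192) = 508, σ(193) = 194, σ(194) = 294, σ(195) = 336, σ(196) = 399, σ(197) = 198, σ(198) = 468, σ(199) = 200. Summing all 199 values: 32579. (Average order: Σ_{n ≤ x} σ(n) ~ (π²/12) x². For x = 199, (π²/12)·199² ≈ 32570.52.)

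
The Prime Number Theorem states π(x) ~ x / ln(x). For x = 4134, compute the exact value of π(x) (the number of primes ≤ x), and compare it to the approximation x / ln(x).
π(4134) = 569;  x/ln(x) ≈ 496.46;  relative error ≈ 12.75%.

Directly count primes up to 4134: π(4134) = 569. The PNT approximation gives 4134/ln(4134) ≈ 4134/8.32700 ≈ 496.46. Relative error (π(x) − x/ln(x)) / π(x) ≈ 12.75%; the approximation is known to undercount slightly (Li(x) is a better estimate).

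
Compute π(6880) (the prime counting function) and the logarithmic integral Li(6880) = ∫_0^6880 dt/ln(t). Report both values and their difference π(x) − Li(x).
π(6880) = 885;  Li(6880) ≈ 900.76;  π(x) − Li(x) ≈ -15.76.

Direct count of primes ≤ 6880 gives π(6880) = 885. Numerical evaluation of the logarithmic integral gives Li(6880) ≈ 900.76. The difference π(x) − Li(x) ≈ -15.76 is typically negative for small/moderate x (Li(x) overestimates), though Littlewood's theorem shows this sign changes infinitely often.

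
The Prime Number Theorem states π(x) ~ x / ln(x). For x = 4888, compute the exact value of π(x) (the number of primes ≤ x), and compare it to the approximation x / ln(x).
π(4888) = 653;  x/ln(x) ≈ 575.43;  relative error ≈ 11.88%.

Directly count primes up to 4888: π(4888) = 653. The PNT approximation gives 4888/ln(4888) ≈ 4888/8.49454 ≈ 575.43. Relative error (π(x) − x/ln(x)) / π(x) ≈ 11.88%; the approximation is known to undercount slightly (Li(x) is a better estimate).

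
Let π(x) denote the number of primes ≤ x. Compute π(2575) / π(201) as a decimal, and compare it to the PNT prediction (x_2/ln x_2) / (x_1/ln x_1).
π(2575)/π(201) = 375/46 ≈ 8.1522;  PNT prediction ≈ 8.6508.

π(201) = 46 and π(2575) = 375, so π(2575)/π(201) ≈ 8.1522. The PNT-predicted ratio is (2575/ln(2575)) / (201/ln(201)) ≈ 8.6508. The two agree to within a few percent, as expected.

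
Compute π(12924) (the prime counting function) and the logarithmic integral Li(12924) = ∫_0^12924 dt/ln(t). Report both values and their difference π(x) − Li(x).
π(12924) = 1540;  Li(12924) ≈ 1559.08;  π(x) − Li(x) ≈ -19.08.

Direct count of primes ≤ 12924 gives π(12924) = 1540. Numerical evaluation of the logarithmic integral gives Li(12924) ≈ 1559.08. The difference π(x) − Li(x) ≈ -19.08 is typically negative for small/moderate x (Li(x) overestimates), though Littlewood's theorem shows this sign changes infinitely often.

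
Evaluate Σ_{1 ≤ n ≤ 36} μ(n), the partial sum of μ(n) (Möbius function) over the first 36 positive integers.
Σ_{n ≤ 36} μ(n) = -1

Compute μ(n) for each 1 ≤ n ≤ 36: μ(1) = 1, μ(2) = -1, μ(3) = -1, μ(4) = 0, μ(5) = -1, μ(6) = 1, μ(7) = -1, μ(8) = 0, μ(9) = 0, μ(10) = 1, μ(11) = -1, μ(12) = 0, μ(13) = -1, μ(14) = 1, μ(15) = 1, μ(16) = 0, μ(17) = -1, μ(18) = 0, μ(19) = -1, μ(20) = 0, μ(21) = 1, μ(22) = 1, μ(23) = -1, μ(24) = 0, μ(25) = 0, μ(26) = 1, μ(27) = 0, μ(28) = 0, μ(29) = -1, μ(30) = -1, μ(31) = -1, μ(32) = 0, μ(33) = 1, μ(34) = 1, μ(35) = 1, μ(36) = 0. Summing all 36 values: -1. (Mertens function M(x) = Σ_{n ≤ x} μ(n); on average M(x) should be small (PNT ⟺ M(x) = o(x)).)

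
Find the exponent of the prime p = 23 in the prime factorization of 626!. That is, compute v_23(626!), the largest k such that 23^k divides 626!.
v_23(626!) = 28

Legendre's formula: v_p(n!) = Σ_{k ≥ 1} ⌊n / p^k⌋. For p = 23, n = 626, the terms are:
  ⌊626/23^1⌋ = ⌊626/23⌋ = 27
  ⌊626/23^2⌋ = ⌊626/529⌋ = 1
(the next term ⌊626/23^3⌋ = 0, terminating the sum). Summing: v_23(626!) = 27 + 1 = 28.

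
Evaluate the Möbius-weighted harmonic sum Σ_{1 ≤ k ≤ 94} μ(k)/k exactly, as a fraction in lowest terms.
Σ μ(k)/k = 122466446403627137841531874324276/3961456982724258461775089600226385

Values of μ(k) for 1 ≤ k ≤ 94: μ(1) = 1, μ(2) = -1, μ(3) = -1, μ(5) = -1, μ(6) = 1, μ(7) = -1, μ(10) = 1, μ(11) = -1, μ(13) = -1, μ(14) = 1, μ(15) = 1, μ(17) = -1, μ(19) = -1, μ(21) = 1, μ(22) = 1, μ(23) = -1, μ(26) = 1, μ(29) = -1, μ(30) = -1, μ(31) = -1, μ(33) = 1, μ(34) = 1, μ(35) = 1, μ(37) = -1, μ(38) = 1, μ(39) = 1, μ(41) = -1, μ(42) = -1, μ(43) = -1, μ(46) = 1, μ(47) = -1, μ(51) = 1, μ(53) = -1, μ(55) = 1, μ(57) = 1, μ(58) = 1, μ(59) = -1, μ(61) = -1, μ(62) = 1, μ(65) = 1, μ(66) = -1, μ(67) = -1, μ(69) = 1, μ(70) = -1, μ(71) = -1, μ(73) = -1, μ(74) = 1, μ(77) = 1, μ(78) = -1, μ(79) = -1, μ(82) = 1, μ(83) = -1, μ(85) = 1, μ(86) = 1, μ(87) = 1, μ(89) = -1, μ(91) = 1, μ(93) = 1, μ(94) = 1, with μ = 0 on non-squarefree integers. Summing μ(k)/k for k where μ(k) ≠ 0 gives 122466446403627137841531874324276/3961456982724258461775089600226385 ≈ 0.0309. (PNT ⟺ this sum → 0 as n → ∞.)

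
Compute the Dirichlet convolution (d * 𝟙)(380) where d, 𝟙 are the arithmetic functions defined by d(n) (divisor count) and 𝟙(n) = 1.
(d * 𝟙)(380) = 54

Divisors of 380: [1, 2, 4, 5, 10, 19, 20, 38, 76, 95, 190, 380]. For each d | 380:
  d = 1: d(1) · 𝟙(380/1) = 1 · 1 = 1
  d = 2: d(2) · 𝟙(380/2) = 2 · 1 = 2
  d = 4: d(4) · 𝟙(380/4) = 3 · 1 = 3
  d = 5: d(5) · 𝟙(380/5) = 2 · 1 = 2
  d = 10: d(10) · 𝟙(380/10) = 4 · 1 = 4
  d = 19: d(19) · 𝟙(380/19) = 2 · 1 = 2
  d = 20: d(20) · 𝟙(380/20) = 6 · 1 = 6
  d = 38: d(38) · 𝟙(380/38) = 4 · 1 = 4
  d = 76: d(76) · 𝟙(380/76) = 6 · 1 = 6
  d = 95: d(95) · 𝟙(380/95) = 4 · 1 = 4
  d = 190: d(190) · 𝟙(380/190) = 8 · 1 = 8
  d = 380: d(380) · 𝟙(380/380) = 12 · 1 = 12
Summing: (d * 𝟙)(380) = 1 + 2 + 3 + 2 + 4 + 2 + 6 + 4 + 6 + 4 + 8 + 12 = 54.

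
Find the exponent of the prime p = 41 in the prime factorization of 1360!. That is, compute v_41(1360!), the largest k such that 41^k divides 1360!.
v_41(1360!) = 33

Legendre's formula: v_p(n!) = Σ_{k ≥ 1} ⌊n / p^k⌋. For p = 41, n = 1360, the terms are:
  ⌊1360/41^1⌋ = ⌊1360/41⌋ = 33
(the next term ⌊1360/41^2⌋ = 0, terminating the sum). Summing: v_41(1360!) = 33 = 33.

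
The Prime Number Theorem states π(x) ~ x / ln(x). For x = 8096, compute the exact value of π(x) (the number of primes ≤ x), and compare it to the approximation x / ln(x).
π(8096) = 1018;  x/ln(x) ≈ 899.64;  relative error ≈ 11.63%.

Directly count primes up to 8096: π(8096) = 1018. The PNT approximation gives 8096/ln(8096) ≈ 8096/8.99913 ≈ 899.64. Relative error (π(x) − x/ln(x)) / π(x) ≈ 11.63%; the approximation is known to undercount slightly (Li(x) is a better estimate).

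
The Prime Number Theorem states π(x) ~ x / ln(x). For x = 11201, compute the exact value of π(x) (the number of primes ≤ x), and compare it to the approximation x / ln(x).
π(11201) = 1356;  x/ln(x) ≈ 1201.34;  relative error ≈ 11.41%.

Directly count primes up to 11201: π(11201) = 1356. The PNT approximation gives 11201/ln(11201) ≈ 11201/9.32376 ≈ 1201.34. Relative error (π(x) − x/ln(x)) / π(x) ≈ 11.41%; the approximation is known to undercount slightly (Li(x) is a better estimate).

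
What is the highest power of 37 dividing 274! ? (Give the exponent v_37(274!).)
v_37(274!) = 7

Legendre's formula: v_p(n!) = Σ_{k ≥ 1} ⌊n / p^k⌋. For p = 37, n = 274, the terms are:
  ⌊274/37^1⌋ = ⌊274/37⌋ = 7
(the next term ⌊274/37^2⌋ = 0, terminating the sum). Summing: v_37(274!) = 7 = 7.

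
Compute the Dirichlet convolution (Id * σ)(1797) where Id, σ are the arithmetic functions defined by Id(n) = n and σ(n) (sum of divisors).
(Id * σ)(1797) = 8393

Divisors of 1797: [1, 3, 599, 1797]. For each d | 1797:
  d = 1: Id(1) · σ(1797/1) = 1 · 2400 = 2400
  d = 3: Id(3) · σ(1797/3) = 3 · 600 = 1800
  d = 599: Id(599) · σ(1797/599) = 599 · 4 = 2396
  d = 1797: Id(1797) · σ(1797/1797) = 1797 · 1 = 1797
Summing: (Id * σ)(1797) = 2400 + 1800 + 2396 + 1797 = 8393.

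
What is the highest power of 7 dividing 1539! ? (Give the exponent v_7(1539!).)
v_7(1539!) = 254

Legendre's formula: v_p(n!) = Σ_{k ≥ 1} ⌊n / p^k⌋. For p = 7, n = 1539, the terms are:
  ⌊1539/7^1⌋ = ⌊1539/7⌋ = 219
  ⌊1539/7^2⌋ = ⌊1539/49⌋ = 31
  ⌊1539/7^3⌋ = ⌊1539/343⌋ = 4
(the next term ⌊1539/7^4⌋ = 0, terminating the sum). Summing: v_7(1539!) = 219 + 31 + 4 = 254.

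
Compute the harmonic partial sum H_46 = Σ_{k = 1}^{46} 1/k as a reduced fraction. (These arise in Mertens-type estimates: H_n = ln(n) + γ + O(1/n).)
H_46 = 5943339269060627227/1345655451257488800

Direct summation: H_46 = 1 + 1/2 + ... + 1/46. The least common denominator is lcm(1, ..., 46) = 9419588158802421600; over this denominator the numerator is 9419588158802421600 + 4709794079401210800 + 3139862719600807200 + 2354897039700605400 + 1883917631760484320 + 1569931359800403600 + 1345655451257488800 + 1177448519850302700 + 1046620906533602400 + 941958815880242160 + 856326196254765600 + 784965679900201800 + 724583704523263200 + 672827725628744400 + 627972543920161440 + 588724259925151350 + 554093421106024800 + 523310453266801200 + 495767797831706400 + 470979407940121080 + 448551817085829600 + 428163098127382800 + 409547311252279200 + 392482839950100900 + 376783526352096864 + 362291852261631600 + 348873635511200800 + 336413862814372200 + 324813384786290400 + 313986271960080720 + 303857682542013600 + 294362129962575675 + 285442065418255200 + 277046710553012400 + 269131090251497760 + 261655226633400600 + 254583463751416800 + 247883898915853200 + 241527901507754400 + 235489703970060540 + 229746052653717600 + 224275908542914800 + 219060189739591200 + 214081549063691400 + 209324181306720480 + 204773655626139600 = 41603374883424390589, so H_46 = 41603374883424390589/9419588158802421600; reducing by gcd(41603374883424390589, 9419588158802421600) = 7 gives 5943339269060627227/1345655451257488800 ≈ 4.41669. (The PNT-adjacent estimate ln(46) + γ ≈ 4.40586 matches within O(1/n).)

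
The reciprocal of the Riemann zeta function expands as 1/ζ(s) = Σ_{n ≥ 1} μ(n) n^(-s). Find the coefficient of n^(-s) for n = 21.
μ(21) = 1

Factor n = 21 = 3 · 7. μ(n) = 0 if any exponent ≥ 2 (not squarefree); otherwise μ(n) = (−1)^{ω(n)} where ω(n) is the number of distinct prime factors. Applying: μ(21) = 1.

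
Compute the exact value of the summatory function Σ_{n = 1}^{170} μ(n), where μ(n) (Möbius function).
Σ_{n ≤ 170} μ(n) = -2

Compute μ(n) for each 1 ≤ n ≤ 170: μ(1) = 1, μ(2) = -1, μ(3) = -1, μ(4) = 0, μ(5) = -1, μ(6) = 1, μ(7) = -1, μ(8) = 0, μ(9) = 0, μ(10) = 1, μ(11) = -1, μ(12) = 0, μ(13) = -1, μ(14) = 1, μ(15) = 1, μ(16) = 0, μ(17) = -1, μ(18) = 0, μ(19) = -1, μ(20) = 0, μ(21) = 1, μ(22) = 1, μ(23) = -1, μ(24) = 0, μ(25) = 0, μ(26) = 1, μ(27) = 0, μ(28) = 0, μ(29) = -1, μ(30) = -1, μ(31) = -1, μ(32) = 0, μ(33) = 1, μ(34) = 1, μ(35) = 1, μ(36) = 0, μ(37) = -1, μ(38) = 1, μ(39) = 1, μ(40) = 0, μ(41) = -1, μ(42) = -1, μ(43) = -1, μ(44) = 0, μ(45) = 0, μ(46) = 1, μ(47) = -1, μ(48) = 0, μ(49) = 0, μ(50) = 0, μ(51) = 1, μ(52) = 0, μ(53) = -1, μ(54) = 0, μ(55) = 1, μ(56) = 0, μ(57) = 1, μ(58) = 1, μ(59) = -1, μ(60) = 0, μ(61) = -1, μ(62) = 1, μ(63) = 0, μ(64) = 0, μ(65) = 1, μ(66) = -1, μ(67) = -1, μ(68) = 0, μ(69) = 1, μ(70) = -1, μ(71) = -1, μ(72) = 0, μ(73) = -1, μ(74) = 1, μ(75) = 0, μ(76) = 0, μ(77) = 1, μ(78) = -1, μ(79) = -1, μ(80) = 0, μ(81) = 0, μ(82) = 1, μ(83) = -1, μ(84) = 0, μ(85) = 1, μ(86) = 1, μ(87) = 1, μ(88) = 0, μ(89) = -1, μ(90) = 0, μ(91) = 1, μ(92) = 0, μ(93) = 1, μ(94) = 1, μ(95) = 1, μ(96) = 0, μ(97) = -1, μ(98) = 0, μ(99) = 0, μ(100) = 0, μ(101) = -1, μ(102) = -1, μ(103) = -1, μ(104) = 0, μ(105) = -1, μ(106) = 1, μ(107) = -1, μ(108) = 0, μ(109) = -1, μ(110) = -1, μ(111) = 1, μ(112) = 0, μ(113) = -1, μ(114) = -1, μ(115) = 1, μ(116) = 0, μ(117) = 0, μ(118) = 1, μ(119) = 1, μ(120) = 0, μ(121) = 0, μ(122) = 1, μ(123) = 1, μ(124) = 0, μ(125) = 0, μ(126) = 0, μ(127) = -1, μ(128) = 0, μ(129) = 1, μ(130) = -1, μ(131) = -1, μ(132) = 0, μ(133) = 1, μ(134) = 1, μ(135) = 0, μ(136) = 0, μ(137) = -1, μ(138) = -1, μ(139) = -1, μ(140) = 0, μ(141) = 1, μ(142) = 1, μ(143) = 1, μ(144) = 0, μ(145) = 1, μ(146) = 1, μ(147) = 0, μ(148) = 0, μ(149) = -1, μ(150) = 0, μ(151) = -1, μ(152) = 0, μ(153) = 0, μ(154) = -1, μ(155) = 1, μ(156) = 0, μ(157) = -1, μ(158) = 1, μ(159) = 1, μ(160) = 0, μ(161) = 1, μ(162) = 0, μ(163) = -1, μ(164) = 0, μ(165) = -1, μ(166) = 1, μ(167) = -1, μ(168) = 0, μ(169) = 0, μ(170) = -1. Summing all 170 values: -2. (Mertens function M(x) = Σ_{n ≤ x} μ(n); on average M(x) should be small (PNT ⟺ M(x) = o(x)).)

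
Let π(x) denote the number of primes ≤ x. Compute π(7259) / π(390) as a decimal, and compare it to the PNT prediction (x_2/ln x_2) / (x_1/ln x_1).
π(7259)/π(390) = 928/77 ≈ 12.0519;  PNT prediction ≈ 12.4912.

π(390) = 77 and π(7259) = 928, so π(7259)/π(390) ≈ 12.0519. The PNT-predicted ratio is (7259/ln(7259)) / (390/ln(390)) ≈ 12.4912. The two agree to within a few percent, as expected.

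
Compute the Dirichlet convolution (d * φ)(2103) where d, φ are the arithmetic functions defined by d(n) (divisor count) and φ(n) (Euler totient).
(d * φ)(2103) = 2808

Divisors of 2103: [1, 3, 701, 2103]. For each d | 2103:
  d = 1: d(1) · φ(2103/1) = 1 · 1400 = 1400
  d = 3: d(3) · φ(2103/3) = 2 · 700 = 1400
  d = 701: d(701) · φ(2103/701) = 2 · 2 = 4
  d = 2103: d(2103) · φ(2103/2103) = 4 · 1 = 4
Summing: (d * φ)(2103) = 1400 + 1400 + 4 + 4 = 2808.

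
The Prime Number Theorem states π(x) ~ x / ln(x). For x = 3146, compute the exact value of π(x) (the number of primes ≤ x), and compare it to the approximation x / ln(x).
π(3146) = 446;  x/ln(x) ≈ 390.62;  relative error ≈ 12.42%.

Directly count primes up to 3146: π(3146) = 446. The PNT approximation gives 3146/ln(3146) ≈ 3146/8.05389 ≈ 390.62. Relative error (π(x) − x/ln(x)) / π(x) ≈ 12.42%; the approximation is known to undercount slightly (Li(x) is a better estimate).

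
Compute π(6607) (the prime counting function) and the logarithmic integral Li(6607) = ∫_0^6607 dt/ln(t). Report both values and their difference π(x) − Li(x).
π(6607) = 854;  Li(6607) ≈ 869.80;  π(x) − Li(x) ≈ -15.80.

Direct count of primes ≤ 6607 gives π(6607) = 854. Numerical evaluation of the logarithmic integral gives Li(6607) ≈ 869.80. The difference π(x) − Li(x) ≈ -15.80 is typically negative for small/moderate x (Li(x) overestimates), though Littlewood's theorem shows this sign changes infinitely often.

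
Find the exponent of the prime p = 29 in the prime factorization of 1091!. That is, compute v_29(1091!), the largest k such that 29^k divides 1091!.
v_29(1091!) = 38

Legendre's formula: v_p(n!) = Σ_{k ≥ 1} ⌊n / p^k⌋. For p = 29, n = 1091, the terms are:
  ⌊1091/29^1⌋ = ⌊1091/29⌋ = 37
  ⌊1091/29^2⌋ = ⌊1091/841⌋ = 1
(the next term ⌊1091/29^3⌋ = 0, terminating the sum). Summing: v_29(1091!) = 37 + 1 = 38.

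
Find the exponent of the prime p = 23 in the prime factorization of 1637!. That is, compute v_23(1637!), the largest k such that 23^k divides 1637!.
v_23(1637!) = 74

Legendre's formula: v_p(n!) = Σ_{k ≥ 1} ⌊n / p^k⌋. For p = 23, n = 1637, the terms are:
  ⌊1637/23^1⌋ = ⌊1637/23⌋ = 71
  ⌊1637/23^2⌋ = ⌊1637/529⌋ = 3
(the next term ⌊1637/23^3⌋ = 0, terminating the sum). Summing: v_23(1637!) = 71 + 3 = 74.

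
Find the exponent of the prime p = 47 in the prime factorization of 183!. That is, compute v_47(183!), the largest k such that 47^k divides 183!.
v_47(183!) = 3

Legendre's formula: v_p(n!) = Σ_{k ≥ 1} ⌊n / p^k⌋. For p = 47, n = 183, the terms are:
  ⌊183/47^1⌋ = ⌊183/47⌋ = 3
(the next term ⌊183/47^2⌋ = 0, terminating the sum). Summing: v_47(183!) = 3 = 3.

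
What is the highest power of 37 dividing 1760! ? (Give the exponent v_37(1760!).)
v_37(1760!) = 48

Legendre's formula: v_p(n!) = Σ_{k ≥ 1} ⌊n / p^k⌋. For p = 37, n = 1760, the terms are:
  ⌊1760/37^1⌋ = ⌊1760/37⌋ = 47
  ⌊1760/37^2⌋ = ⌊1760/1369⌋ = 1
(the next term ⌊1760/37^3⌋ = 0, terminating the sum). Summing: v_37(1760!) = 47 + 1 = 48.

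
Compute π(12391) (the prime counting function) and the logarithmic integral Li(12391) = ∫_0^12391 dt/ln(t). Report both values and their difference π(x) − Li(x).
π(12391) = 1479;  Li(12391) ≈ 1502.66;  π(x) − Li(x) ≈ -23.66.

Direct count of primes ≤ 12391 gives π(12391) = 1479. Numerical evaluation of the logarithmic integral gives Li(12391) ≈ 1502.66. The difference π(x) − Li(x) ≈ -23.66 is typically negative for small/moderate x (Li(x) overestimates), though Littlewood's theorem shows this sign changes infinitely often.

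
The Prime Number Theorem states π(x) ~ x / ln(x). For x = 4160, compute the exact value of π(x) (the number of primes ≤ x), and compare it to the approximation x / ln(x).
π(4160) = 573;  x/ln(x) ≈ 499.20;  relative error ≈ 12.88%.

Directly count primes up to 4160: π(4160) = 573. The PNT approximation gives 4160/ln(4160) ≈ 4160/8.33327 ≈ 499.20. Relative error (π(x) − x/ln(x)) / π(x) ≈ 12.88%; the approximation is known to undercount slightly (Li(x) is a better estimate).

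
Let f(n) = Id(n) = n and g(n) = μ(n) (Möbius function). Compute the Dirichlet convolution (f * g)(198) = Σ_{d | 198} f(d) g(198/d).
(Id * μ)(198) = 60

Divisors of 198: [1, 2, 3, 6, 9, 11, 18, 22, 33, 66, 99, 198]. For each d | 198:
  d = 1: Id(1) · μ(198/1) = 1 · 0 = 0
  d = 2: Id(2) · μ(198/2) = 2 · 0 = 0
  d = 3: Id(3) · μ(198/3) = 3 · -1 = -3
  d = 6: Id(6) · μ(198/6) = 6 · 1 = 6
  d = 9: Id(9) · μ(198/9) = 9 · 1 = 9
  d = 11: Id(11) · μ(198/11) = 11 · 0 = 0
  d = 18: Id(18) · μ(198/18) = 18 · -1 = -18
  d = 22: Id(22) · μ(198/22) = 22 · 0 = 0
  d = 33: Id(33) · μ(198/33) = 33 · 1 = 33
  d = 66: Id(66) · μ(198/66) = 66 · -1 = -66
  d = 99: Id(99) · μ(198/99) = 99 · -1 = -99
  d = 198: Id(198) · μ(198/198) = 198 · 1 = 198
Summing: (Id * μ)(198) = 0 + 0 + -3 + 6 + 9 + 0 + -18 + 0 + 33 + -66 + -99 + 198 = 60.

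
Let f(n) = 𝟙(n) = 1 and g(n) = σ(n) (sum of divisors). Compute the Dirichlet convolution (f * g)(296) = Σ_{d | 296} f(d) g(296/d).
(𝟙 * σ)(296) = 1014

Divisors of 296: [1, 2, 4, 8, 37, 74, 148, 296]. For each d | 296:
  d = 1: 𝟙(1) · σ(296/1) = 1 · 570 = 570
  d = 2: 𝟙(2) · σ(296/2) = 1 · 266 = 266
  d = 4: 𝟙(4) · σ(296/4) = 1 · 114 = 114
  d = 8: 𝟙(8) · σ(296/8) = 1 · 38 = 38
  d = 37: 𝟙(37) · σ(296/37) = 1 · 15 = 15
  d = 74: 𝟙(74) · σ(296/74) = 1 · 7 = 7
  d = 148: 𝟙(148) · σ(296/148) = 1 · 3 = 3
  d = 296: 𝟙(296) · σ(296/296) = 1 · 1 = 1
Summing: (𝟙 * σ)(296) = 570 + 266 + 114 + 38 + 15 + 7 + 3 + 1 = 1014.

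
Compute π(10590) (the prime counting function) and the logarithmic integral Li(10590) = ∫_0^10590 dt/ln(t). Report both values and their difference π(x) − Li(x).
π(10590) = 1291;  Li(10590) ≈ 1310.00;  π(x) − Li(x) ≈ -19.00.

Direct count of primes ≤ 10590 gives π(10590) = 1291. Numerical evaluation of the logarithmic integral gives Li(10590) ≈ 1310.00. The difference π(x) − Li(x) ≈ -19.00 is typically negative for small/moderate x (Li(x) overestimates), though Littlewood's theorem shows this sign changes infinitely often.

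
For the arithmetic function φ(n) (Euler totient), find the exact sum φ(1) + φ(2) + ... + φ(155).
Σ_{n ≤ 155} φ(n) = 7356

Compute φ(n) for each 1 ≤ n ≤ 155: φ(1) = 1, φ(2) = 1, φ(3) = 2, φ(4) = 2, φ(5) = 4, φ(6) = 2, φ(7) = 6, φ(8) = 4, φ(9) = 6, φ(10) = 4, φ(11) = 10, φ(12) = 4, φ(13) = 12, φ(14) = 6, φ(15) = 8, φ(16) = 8, φ(17) = 16, φ(18) = 6, φ(19) = 18, φ(20) = 8, φ(21) = 12, φ(22) = 10, φ(23) = 22, φ(24) = 8, φ(25) = 20, φ(26) = 12, φ(27) = 18, φ(28) = 12, φ(29) = 28, φ(30) = 8, φ(31) = 30, φ(32) = 16, φ(33) = 20, φ(34) = 16, φ(35) = 24, φ(36) = 12, φ(37) = 36, φ(38) = 18, φ(39) = 24, φ(40) = 16, φ(41) = 40, φ(42) = 12, φ(43) = 42, φ(44) = 20, φ(45) = 24, φ(46) = 22, φ(47) = 46, φ(48) = 16, φ(49) = 42, φ(50) = 20, φ(51) = 32, φ(52) = 24, φ(53) = 52, φ(54) = 18, φ(55) = 40, φ(56) = 24, φ(57) = 36, φ(58) = 28, φ(59) = 58, φ(60) = 16, φ(61) = 60, φ(62) = 30, φ(63) = 36, φ(64) = 32, φ(65) = 48, φ(66) = 20, φ(67) = 66, φ(68) = 32, φ(69) = 44, φ(70) = 24, φ(71) = 70, φ(72) = 24, φ(73) = 72, φ(74) = 36, φ(75) = 40, φ(76) = 36, φ(77) = 60, φ(78) = 24, φ(79) = 78, φ(80) = 32, φ(81) = 54, φ(82) = 40, φ(83) = 82, φ(84) = 24, φ(85) = 64, φ(86) = 42, φ(87) = 56, φ(88) = 40, φ(89) = 88, φ(90) = 24, φ(91) = 72, φ(92) = 44, φ(93) = 60, φ(94) = 46, φ(95) = 72, φ(96) = 32, φ(97) = 96, φ(98) = 42, φ(99) = 60, φ(100) = 40, φ(101) = 100, φ(102) = 32, φ(103) = 102, φ(104) = 48, φ(105) = 48, φ(106) = 52, φ(107) = 106, φ(108) = 36, φ(109) = 108, φ(110) = 40, φ(111) = 72, φ(112) = 48, φ(113) = 112, φ(114) = 36, φ(115) = 88, φ(116) = 56, φ(117) = 72, φ(118) = 58, φ(119) = 96, φ(120) = 32, φ(121) = 110, φ(122) = 60, φ(123) = 80, φ(124) = 60, φ(125) = 100, φ(126) = 36, φ(127) = 126, φ(128) = 64, φ(129) = 84, φ(130) = 48, φ(131) = 130, φ(132) = 40, φ(133) = 108, φ(134) = 66, φ(135) = 72, φ(136) = 64, φ(137) = 136, φ(138) = 44, φ(139) = 138, φ(140) = 48, φ(141) = 92, φ(142) = 70, φ(143) = 120, φ(144) = 48, φ(145) = 112, φ(146) = 72, φ(147) = 84, φ(148) = 72, φ(149) = 148, φ(150) = 40, φ(151) = 150, φ(152) = 72, φ(153) = 96, φ(154) = 60, φ(155) = 120. Summing all 155 values: 7356. (Average order: Σ_{n ≤ x} φ(n) ~ (3/π²) x². For x = 155, (3/π²)·155² ≈ 7302.72.)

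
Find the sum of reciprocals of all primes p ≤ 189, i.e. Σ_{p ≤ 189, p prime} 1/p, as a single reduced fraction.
Σ 1/p = 10408867916382550633331528920459565913027063402071390584941986323453055203/5397346292805549782720214077673687806275517530364350655459511599582614290

π(189) = 42, so the primes ≤ 189 are [2, 3, 5, 7, 11, 13, 17, 19, 23, 29, 31, 37, 41, 43, 47, 53, 59, 61, 67, 71, 73, 79, 83, 89, 97, 101, 103, 107, 109, 113, 127, 131, 137, 139, 149, 151, 157, 163, 167, 173, 179, 181]. Summing 1/p over these primes: 10408867916382550633331528920459565913027063402071390584941986323453055203/5397346292805549782720214077673687806275517530364350655459511599582614290 ≈ 1.9285. Mertens estimate ln ln(189) + 0.2615 ≈ 1.9182.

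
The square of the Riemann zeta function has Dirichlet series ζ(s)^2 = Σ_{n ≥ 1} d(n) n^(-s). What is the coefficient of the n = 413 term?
d(413) = 4

ζ(s)^2 = (Σ 1/m^s)(Σ 1/k^s). The coefficient of 1/n^s in the product is the number of ordered pairs (m, k) with mk = n, which equals d(n). For n = 413, divisors are [1, 7, 59, 413], so d(413) = 4.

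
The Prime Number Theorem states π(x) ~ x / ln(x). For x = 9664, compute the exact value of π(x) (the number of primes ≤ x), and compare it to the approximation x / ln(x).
π(9664) = 1193;  x/ln(x) ≈ 1053.16;  relative error ≈ 11.72%.

Directly count primes up to 9664: π(9664) = 1193. The PNT approximation gives 9664/ln(9664) ≈ 9664/9.17616 ≈ 1053.16. Relative error (π(x) − x/ln(x)) / π(x) ≈ 11.72%; the approximation is known to undercount slightly (Li(x) is a better estimate).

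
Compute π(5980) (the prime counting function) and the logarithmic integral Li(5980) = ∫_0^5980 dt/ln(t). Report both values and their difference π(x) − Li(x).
π(5980) = 781;  Li(5980) ≈ 798.11;  π(x) − Li(x) ≈ -17.11.

Direct count of primes ≤ 5980 gives π(5980) = 781. Numerical evaluation of the logarithmic integral gives Li(5980) ≈ 798.11. The difference π(x) − Li(x) ≈ -17.11 is typically negative for small/moderate x (Li(x) overestimates), though Littlewood's theorem shows this sign changes infinitely often.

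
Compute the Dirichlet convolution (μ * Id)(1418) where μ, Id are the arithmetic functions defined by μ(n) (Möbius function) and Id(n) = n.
(μ * Id)(1418) = 708

Divisors of 1418: [1, 2, 709, 1418]. For each d | 1418:
  d = 1: μ(1) · Id(1418/1) = 1 · 1418 = 1418
  d = 2: μ(2) · Id(1418/2) = -1 · 709 = -709
  d = 709: μ(709) · Id(1418/709) = -1 · 2 = -2
  d = 1418: μ(1418) · Id(1418/1418) = 1 · 1 = 1
Summing: (μ * Id)(1418) = 1418 + -709 + -2 + 1 = 708.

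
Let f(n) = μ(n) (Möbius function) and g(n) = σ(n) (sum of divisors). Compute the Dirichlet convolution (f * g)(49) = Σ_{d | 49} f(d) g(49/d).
(μ * σ)(49) = 49

Divisors of 49: [1, 7, 49]. For each d | 49:
  d = 1: μ(1) · σ(49/1) = 1 · 57 = 57
  d = 7: μ(7) · σ(49/7) = -1 · 8 = -8
  d = 49: μ(49) · σ(49/49) = 0 · 1 = 0
Summing: (μ * σ)(49) = 57 + -8 + 0 = 49.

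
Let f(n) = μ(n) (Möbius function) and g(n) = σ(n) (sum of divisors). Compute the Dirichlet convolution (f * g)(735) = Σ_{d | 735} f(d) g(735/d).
(μ * σ)(735) = 735

Divisors of 735: [1, 3, 5, 7, 15, 21, 35, 49, 105, 147, 245, 735]. For each d | 735:
  d = 1: μ(1) · σ(735/1) = 1 · 1368 = 1368
  d = 3: μ(3) · σ(735/3) = -1 · 342 = -342
  d = 5: μ(5) · σ(735/5) = -1 · 228 = -228
  d = 7: μ(7) · σ(735/7) = -1 · 192 = -192
  d = 15: μ(15) · σ(735/15) = 1 · 57 = 57
  d = 21: μ(21) · σ(735/21) = 1 · 48 = 48
  d = 35: μ(35) · σ(735/35) = 1 · 32 = 32
  d = 49: μ(49) · σ(735/49) = 0 · 24 = 0
  d = 105: μ(105) · σ(735/105) = -1 · 8 = -8
  d = 147: μ(147) · σ(735/147) = 0 · 6 = 0
  d = 245: μ(245) · σ(735/245) = 0 · 4 = 0
  d = 735: μ(735) · σ(735/735) = 0 · 1 = 0
Summing: (μ * σ)(735) = 1368 + -342 + -228 + -192 + 57 + 48 + 32 + 0 + -8 + 0 + 0 + 0 = 735.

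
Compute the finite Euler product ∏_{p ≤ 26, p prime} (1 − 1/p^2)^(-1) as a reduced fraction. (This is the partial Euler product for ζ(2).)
∏ = 718188003533/440301256704

The primes p ≤ 26 are [2, 3, 5, 7, 11, 13, 17, 19, 23]. For each prime, (1 − 1/p^2)^(-1) = p^2 / (p^2 − 1). The product is (1 − 1/2^2)^(-1), (1 − 1/3^2)^(-1), (1 − 1/5^2)^(-1), (1 − 1/7^2)^(-1), (1 − 1/11^2)^(-1), (1 − 1/13^2)^(-1), (1 − 1/17^2)^(-1), (1 − 1/19^2)^(-1), (1 − 1/23^2)^(-1) = ∏ p^2 / (p^2 − 1) = 718188003533/440301256704.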